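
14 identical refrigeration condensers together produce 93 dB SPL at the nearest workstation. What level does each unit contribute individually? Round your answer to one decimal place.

81.5 dB SPL

Dividing the total intensity by 14 lowers the level by 10·log₁₀ 14 = 11.461 dB: L₁ = 93 − 11.461.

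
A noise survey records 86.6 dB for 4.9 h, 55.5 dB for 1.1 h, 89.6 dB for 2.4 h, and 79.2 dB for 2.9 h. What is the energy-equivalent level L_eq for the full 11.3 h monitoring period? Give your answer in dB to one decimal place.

The energy average is taken in the linear domain: L_eq = 10·log₁₀[(Σ tᵢ·10^(Lᵢ/10))/T], T = 11.3 h.
Σ tᵢ·10^(Lᵢ/10) = 4.9·10^(86.6/10) + 1.1·10^(55.5/10) + 2.4·10^(89.6/10) + 2.9·10^(79.2/10) = 4.670e+09.
L_eq = 10·log₁₀(4.670e+09/11.3) = 86.16 dB.

86.2 dB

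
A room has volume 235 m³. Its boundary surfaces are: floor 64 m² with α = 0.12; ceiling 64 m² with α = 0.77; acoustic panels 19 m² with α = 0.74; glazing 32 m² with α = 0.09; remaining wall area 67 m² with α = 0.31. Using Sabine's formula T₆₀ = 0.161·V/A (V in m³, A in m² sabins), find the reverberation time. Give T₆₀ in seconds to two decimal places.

0.40 s

Total absorption A = 64·0.12 + 64·0.77 + 19·0.74 + 32·0.09 + 67·0.31 = 94.67 m² sabins.
T₆₀ = 0.161·V/A = 0.161·235/94.67 = 0.400 s.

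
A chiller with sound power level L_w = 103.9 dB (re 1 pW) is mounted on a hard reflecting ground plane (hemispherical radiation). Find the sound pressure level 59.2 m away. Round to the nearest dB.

60 dB

L_p = L_w − 10·log₁₀(2π·r²) with r = 59.2 m.
2π·r² = 2.202e+04 m², 10·log₁₀ of that is 43.428 dB.
L_p = 103.9 − 43.428 = 60.47 dB.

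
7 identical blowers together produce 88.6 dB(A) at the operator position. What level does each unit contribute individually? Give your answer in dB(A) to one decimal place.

7 equal contributions raise the level by 10·log₁₀ 7 = 8.451 dB, so each unit alone gives 88.6 − 8.451.

80.1 dB(A)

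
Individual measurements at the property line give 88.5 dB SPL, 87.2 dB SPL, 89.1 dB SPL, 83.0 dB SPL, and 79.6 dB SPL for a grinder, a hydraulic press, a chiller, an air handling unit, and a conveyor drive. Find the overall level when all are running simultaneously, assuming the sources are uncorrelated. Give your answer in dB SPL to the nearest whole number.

Incoherent sources combine by intensity addition: L_total = 10·log₁₀(Σ 10^(L_i/10)).
Σ 10^(L/10) = 10^(88.5/10) + 10^(87.2/10) + 10^(89.1/10) + 10^(83.0/10) + 10^(79.6/10) = 2.336e+09.
L_total = 10·log₁₀(2.336e+09) = 93.69 dB SPL.

94 dB SPL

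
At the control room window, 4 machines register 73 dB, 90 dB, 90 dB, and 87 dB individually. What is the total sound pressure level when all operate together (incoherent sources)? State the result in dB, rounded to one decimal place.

Incoherent sources combine by intensity addition: L_total = 10·log₁₀(Σ 10^(L_i/10)).
Σ 10^(L/10) = 10^(73/10) + 10^(90/10) + 10^(90/10) + 10^(87/10) = 2.521e+09.
L_total = 10·log₁₀(2.521e+09) = 94.02 dB.

94.0 dB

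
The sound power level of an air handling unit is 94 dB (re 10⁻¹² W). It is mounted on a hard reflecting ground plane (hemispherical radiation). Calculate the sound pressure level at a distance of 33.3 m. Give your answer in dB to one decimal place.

55.6 dB

L_p = L_w − 10·log₁₀(2π·r²) with r = 33.3 m.
2π·r² = 6967 m², 10·log₁₀ of that is 38.431 dB.
L_p = 94 − 38.431 = 55.57 dB.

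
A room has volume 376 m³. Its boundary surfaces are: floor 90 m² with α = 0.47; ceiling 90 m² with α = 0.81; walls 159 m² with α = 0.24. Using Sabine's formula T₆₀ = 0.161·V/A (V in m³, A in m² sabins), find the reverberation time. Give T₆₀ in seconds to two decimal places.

0.39 s

A = Σ Sᵢαᵢ = 90·0.47 + 90·0.81 + 159·0.24 = 153.36 m².
T₆₀ = 0.161 × 376 / 153.36 = 0.395 s.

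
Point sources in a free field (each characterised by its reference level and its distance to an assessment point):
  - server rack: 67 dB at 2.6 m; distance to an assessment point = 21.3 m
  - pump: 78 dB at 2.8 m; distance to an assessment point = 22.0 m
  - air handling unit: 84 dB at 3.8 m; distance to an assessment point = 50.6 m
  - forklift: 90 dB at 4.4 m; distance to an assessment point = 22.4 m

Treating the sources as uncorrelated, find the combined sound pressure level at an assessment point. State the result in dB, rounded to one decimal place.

76.1 dB

First find each source's level at the receiver (point-source: −20·log₁₀(r/r_ref)), then combine on an intensity basis.
server rack: 67 − 20·log₁₀(21.3/2.6) = 67 − 18.27 = 48.73 dB.
pump: 78 − 20·log₁₀(22.0/2.8) = 78 − 17.91 = 60.09 dB.
air handling unit: 84 − 20·log₁₀(50.6/3.8) = 84 − 22.49 = 61.51 dB.
forklift: 90 − 20·log₁₀(22.4/4.4) = 90 − 14.14 = 75.86 dB.
Σ 10^(L/10) = 4.110e+07 → L_total = 10·log₁₀(4.110e+07) = 76.14 dB.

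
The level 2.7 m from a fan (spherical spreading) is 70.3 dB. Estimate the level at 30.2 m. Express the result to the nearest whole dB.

49 dB

Point-source attenuation: ΔL = 20·log₁₀(r₂/r₁) = 20·log₁₀(30.2/2.7) = 20.973 dB.
L₂ = 70.3 − 20·log₁₀(30.2/2.7) = 70.3 − 20.973 = 49.33 dB.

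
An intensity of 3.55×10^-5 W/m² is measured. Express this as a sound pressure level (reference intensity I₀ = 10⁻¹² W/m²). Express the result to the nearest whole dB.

L = 10·log₁₀(I/I₀) = 10·log₁₀(3.55×10^-5/10⁻¹²) = 10·log₁₀(3.55×10^7).
L = 10·(0.5502 + 7) = 75.50 dB.

76 dB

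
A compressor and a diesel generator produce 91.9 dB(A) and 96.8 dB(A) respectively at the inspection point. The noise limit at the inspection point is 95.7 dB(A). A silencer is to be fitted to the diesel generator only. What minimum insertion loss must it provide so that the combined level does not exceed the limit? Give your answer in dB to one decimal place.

The untreated sources together contribute 10^(91.9/10) = 1.549e+09, i.e. 91.90 dB(A).
To meet 95.7 dB(A) overall, the treated diesel generator may contribute at most 10^(95.7/10) − 1.549e+09 = 2.167e+09, i.e. 93.36 dB(A).
Required insertion loss = 96.8 − 93.36 = 3.44 dB.

3.4 dB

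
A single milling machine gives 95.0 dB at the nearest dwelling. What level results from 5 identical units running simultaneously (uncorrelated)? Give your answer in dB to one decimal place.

With 5 equal, uncorrelated contributions the intensity is 5× that of one unit, giving a rise of 10·log₁₀ 5.
L_total = 95.0 + 10·log₁₀(5) = 95.0 + 6.990 = 101.99 dB.

102.0 dB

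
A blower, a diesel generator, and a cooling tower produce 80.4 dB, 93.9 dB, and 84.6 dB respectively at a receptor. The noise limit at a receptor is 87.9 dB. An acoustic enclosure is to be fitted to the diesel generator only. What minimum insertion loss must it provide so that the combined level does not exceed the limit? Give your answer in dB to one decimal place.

Fixed contribution from the other sources: Σ 10^(L/10) = 10^(80.4/10) + 10^(84.6/10) = 3.981e+08 (86.00 dB).
The limit corresponds to 10^(87.9/10) = 6.166e+08; subtracting the fixed part leaves 2.185e+08 for the diesel generator, i.e. 83.40 dB.
So the diesel generator must be reduced from 93.9 to 83.40 dB: IL = 10.50 dB.

10.5 dB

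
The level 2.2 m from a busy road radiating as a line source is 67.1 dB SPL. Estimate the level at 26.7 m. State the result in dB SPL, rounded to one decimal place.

For a line source, L₂ = L₁ − 10·log₁₀(r₂/r₁).
L₂ = 67.1 − 10·log₁₀(26.7/2.2) = 67.1 − 10.841 = 56.26 dB SPL.

56.3 dB SPL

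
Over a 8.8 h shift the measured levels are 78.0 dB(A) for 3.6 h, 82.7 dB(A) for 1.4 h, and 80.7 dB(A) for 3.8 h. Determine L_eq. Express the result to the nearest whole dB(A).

Weight each interval's intensity by its duration and average over T = 8.8 h:
Σ tᵢ·10^(Lᵢ/10) = 3.6·10^(78.0/10) + 1.4·10^(82.7/10) + 3.8·10^(80.7/10) = 9.343e+08.
L_eq = 10·log₁₀(9.343e+08/8.8) = 80.26 dB(A).

80 dB(A)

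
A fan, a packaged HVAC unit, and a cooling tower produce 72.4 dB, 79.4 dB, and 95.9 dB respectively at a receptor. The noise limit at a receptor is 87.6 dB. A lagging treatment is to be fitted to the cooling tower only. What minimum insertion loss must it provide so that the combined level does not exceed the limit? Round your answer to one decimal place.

9.2 dB

Fixed contribution from the other sources: Σ 10^(L/10) = 10^(72.4/10) + 10^(79.4/10) = 1.045e+08 (80.19 dB).
To meet 87.6 dB overall, the treated cooling tower may contribute at most 10^(87.6/10) − 1.045e+08 = 4.710e+08, i.e. 86.73 dB.
So the cooling tower must be reduced from 95.9 to 86.73 dB: IL = 9.17 dB.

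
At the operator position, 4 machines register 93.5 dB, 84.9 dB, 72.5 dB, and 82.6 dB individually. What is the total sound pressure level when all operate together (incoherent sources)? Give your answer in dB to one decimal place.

94.4 dB

Incoherent sources combine by intensity addition: L_total = 10·log₁₀(Σ 10^(L_i/10)).
Σ 10^(L/10) = 10^(93.5/10) + 10^(84.9/10) + 10^(72.5/10) + 10^(82.6/10) = 2.748e+09.
L_total = 10·log₁₀(2.748e+09) = 94.39 dB.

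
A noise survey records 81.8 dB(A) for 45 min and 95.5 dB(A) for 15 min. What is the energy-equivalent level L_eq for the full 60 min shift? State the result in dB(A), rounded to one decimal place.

L_eq = 10·log₁₀[(1/T)·Σ tᵢ·10^(Lᵢ/10)] with T = 60 min.
Σ tᵢ·10^(Lᵢ/10) = 45·10^(81.8/10) + 15·10^(95.5/10) = 6.003e+10.
L_eq = 10·log₁₀(6.003e+10/60) = 90.00 dB(A).

90.0 dB(A)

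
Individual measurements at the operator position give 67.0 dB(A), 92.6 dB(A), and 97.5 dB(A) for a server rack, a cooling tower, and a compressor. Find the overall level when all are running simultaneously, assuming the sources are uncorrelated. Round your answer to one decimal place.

Incoherent sources combine by intensity addition: L_total = 10·log₁₀(Σ 10^(L_i/10)).
Σ 10^(L/10) = 10^(67.0/10) + 10^(92.6/10) + 10^(97.5/10) = 7.448e+09.
L_total = 10·log₁₀(7.448e+09) = 98.72 dB(A).

98.7 dB(A)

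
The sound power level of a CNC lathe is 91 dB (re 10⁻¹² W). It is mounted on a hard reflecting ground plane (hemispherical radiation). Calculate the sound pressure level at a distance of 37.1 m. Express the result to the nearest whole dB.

52 dB

The power spreads over a hemisphere of area 2π·r², so L_p = L_w − 10·log₁₀(2π·r²).
2π·r² = 8648 m², 10·log₁₀ of that is 39.369 dB.
L_p = 91 − 39.369 = 51.63 dB.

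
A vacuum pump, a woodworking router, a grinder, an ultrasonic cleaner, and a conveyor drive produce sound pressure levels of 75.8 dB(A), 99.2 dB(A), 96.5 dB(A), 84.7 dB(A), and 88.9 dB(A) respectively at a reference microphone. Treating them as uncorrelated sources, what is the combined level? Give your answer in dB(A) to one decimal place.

Incoherent sources combine by intensity addition: L_total = 10·log₁₀(Σ 10^(L_i/10)).
Σ 10^(L/10) = 10^(75.8/10) + 10^(99.2/10) + 10^(96.5/10) + 10^(84.7/10) + 10^(88.9/10) = 1.389e+10.
L_total = 10·log₁₀(1.389e+10) = 101.43 dB(A).

101.4 dB(A)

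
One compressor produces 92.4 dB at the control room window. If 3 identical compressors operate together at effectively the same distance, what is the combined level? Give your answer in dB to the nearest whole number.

97 dB

With 3 equal, uncorrelated contributions the intensity is 3× that of one unit, giving a rise of 10·log₁₀ 3.
L_total = 92.4 + 10·log₁₀(3) = 92.4 + 4.771 = 97.17 dB.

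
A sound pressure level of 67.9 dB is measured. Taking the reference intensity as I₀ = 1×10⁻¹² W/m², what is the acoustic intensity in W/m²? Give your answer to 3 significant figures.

6.17e-06 W/m²

I = I₀·10^(L/10) = 10⁻¹² × 10^(67.9/10) = 10^(-5.210).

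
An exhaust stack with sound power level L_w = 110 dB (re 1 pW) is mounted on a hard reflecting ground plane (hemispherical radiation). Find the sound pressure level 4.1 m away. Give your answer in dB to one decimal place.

The power spreads over a hemisphere of area 2π·r², so L_p = L_w − 10·log₁₀(2π·r²).
2π·r² = 105.6 m², 10·log₁₀ of that is 20.237 dB.
L_p = 110 − 20.237 = 89.76 dB.

89.8 dB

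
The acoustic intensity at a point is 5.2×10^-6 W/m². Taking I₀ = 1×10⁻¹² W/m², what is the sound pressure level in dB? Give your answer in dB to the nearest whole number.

L = 10·log₁₀(I/I₀) = 10·log₁₀(5.2×10^-6/10⁻¹²) = 10·log₁₀(5.2×10^6).
L = 10·(0.7160 + 6) = 67.16 dB.

67 dB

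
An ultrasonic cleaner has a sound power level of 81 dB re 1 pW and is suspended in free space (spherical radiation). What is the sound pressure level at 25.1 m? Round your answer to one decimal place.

42.0 dB

L_p = L_w − 10·log₁₀(4π·r²) with r = 25.1 m.
4π·r² = 7917 m², 10·log₁₀ of that is 38.986 dB.
L_p = 81 − 38.986 = 42.01 dB.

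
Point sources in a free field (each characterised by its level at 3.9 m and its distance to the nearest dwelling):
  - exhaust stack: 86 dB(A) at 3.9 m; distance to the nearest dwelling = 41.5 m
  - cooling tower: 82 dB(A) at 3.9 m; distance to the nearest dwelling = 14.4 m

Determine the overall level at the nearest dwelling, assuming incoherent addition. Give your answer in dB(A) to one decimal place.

Apply inverse-square spreading to bring every level to the receiver, then sum 10^(L/10).
exhaust stack: 86 − 20·log₁₀(41.5/3.9) = 86 − 20.54 = 65.46 dB(A).
cooling tower: 82 − 20·log₁₀(14.4/3.9) = 82 − 11.35 = 70.65 dB(A).
Σ 10^(L/10) = 1.514e+07 → L_total = 10·log₁₀(1.514e+07) = 71.80 dB(A).

71.8 dB(A)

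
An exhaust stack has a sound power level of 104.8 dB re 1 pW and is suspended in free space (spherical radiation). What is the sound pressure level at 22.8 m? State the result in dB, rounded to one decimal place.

66.6 dB

The power spreads over a sphere of area 4π·r², so L_p = L_w − 10·log₁₀(4π·r²).
4π·r² = 6533 m², 10·log₁₀ of that is 38.151 dB.
L_p = 104.8 − 38.151 = 66.65 dB.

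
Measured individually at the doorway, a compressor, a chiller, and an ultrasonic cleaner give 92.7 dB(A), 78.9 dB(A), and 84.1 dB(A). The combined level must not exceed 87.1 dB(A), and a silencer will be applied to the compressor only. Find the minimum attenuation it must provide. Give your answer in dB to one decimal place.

10.2 dB

Everything except the compressor sums to 10^(78.9/10) + 10^(84.1/10) = 3.347e+08 in linear terms, 85.25 dB(A).
To meet 87.1 dB(A) overall, the treated compressor may contribute at most 10^(87.1/10) − 3.347e+08 = 1.782e+08, i.e. 82.51 dB(A).
So the compressor must be reduced from 92.7 to 82.51 dB(A): IL = 10.19 dB.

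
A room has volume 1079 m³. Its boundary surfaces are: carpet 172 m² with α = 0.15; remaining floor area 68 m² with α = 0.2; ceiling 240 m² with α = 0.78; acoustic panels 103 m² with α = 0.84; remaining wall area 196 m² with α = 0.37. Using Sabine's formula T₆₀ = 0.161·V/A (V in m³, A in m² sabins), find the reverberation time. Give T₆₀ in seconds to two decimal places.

Summing Sᵢαᵢ: 172·0.15 + 68·0.2 + 240·0.78 + 103·0.84 + 196·0.37 = 385.64 m².
T₆₀ = 0.161 × 1079 / 385.64 = 0.450 s.

0.45 s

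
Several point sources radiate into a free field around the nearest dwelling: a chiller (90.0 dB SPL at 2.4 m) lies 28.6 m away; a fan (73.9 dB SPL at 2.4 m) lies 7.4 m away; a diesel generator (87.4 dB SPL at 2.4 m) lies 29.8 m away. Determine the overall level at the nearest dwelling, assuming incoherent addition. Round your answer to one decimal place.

71.2 dB SPL

Apply inverse-square spreading to bring every level to the receiver, then sum 10^(L/10).
chiller: 90.0 − 20·log₁₀(28.6/2.4) = 90.0 − 21.52 = 68.48 dB SPL.
fan: 73.9 − 20·log₁₀(7.4/2.4) = 73.9 − 9.78 = 64.12 dB SPL.
diesel generator: 87.4 − 20·log₁₀(29.8/2.4) = 87.4 − 21.88 = 65.52 dB SPL.
Σ 10^(L/10) = 1.319e+07 → L_total = 10·log₁₀(1.319e+07) = 71.20 dB SPL.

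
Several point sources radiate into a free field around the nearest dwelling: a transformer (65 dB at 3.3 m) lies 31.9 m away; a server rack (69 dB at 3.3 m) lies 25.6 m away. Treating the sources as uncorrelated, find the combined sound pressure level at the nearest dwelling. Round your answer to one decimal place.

52.2 dB

First find each source's level at the receiver (point-source: −20·log₁₀(r/r_ref)), then combine on an intensity basis.
transformer: 65 − 20·log₁₀(31.9/3.3) = 65 − 19.71 = 45.29 dB.
server rack: 69 − 20·log₁₀(25.6/3.3) = 69 − 17.79 = 51.21 dB.
Σ 10^(L/10) = 1.658e+05 → L_total = 10·log₁₀(1.658e+05) = 52.20 dB.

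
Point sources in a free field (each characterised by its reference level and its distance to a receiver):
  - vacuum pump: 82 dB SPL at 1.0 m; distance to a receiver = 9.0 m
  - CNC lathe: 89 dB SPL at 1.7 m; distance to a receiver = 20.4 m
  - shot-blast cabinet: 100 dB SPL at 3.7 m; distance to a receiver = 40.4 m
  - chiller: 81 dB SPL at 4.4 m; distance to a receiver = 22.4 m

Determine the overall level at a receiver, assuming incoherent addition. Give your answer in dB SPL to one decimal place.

79.8 dB SPL

First find each source's level at the receiver (point-source: −20·log₁₀(r/r_ref)), then combine on an intensity basis.
vacuum pump: 82 − 20·log₁₀(9.0/1.0) = 82 − 19.08 = 62.92 dB SPL.
CNC lathe: 89 − 20·log₁₀(20.4/1.7) = 89 − 21.58 = 67.42 dB SPL.
shot-blast cabinet: 100 − 20·log₁₀(40.4/3.7) = 100 − 20.76 = 79.24 dB SPL.
chiller: 81 − 20·log₁₀(22.4/4.4) = 81 − 14.14 = 66.86 dB SPL.
Σ 10^(L/10) = 9.621e+07 → L_total = 10·log₁₀(9.621e+07) = 79.83 dB SPL.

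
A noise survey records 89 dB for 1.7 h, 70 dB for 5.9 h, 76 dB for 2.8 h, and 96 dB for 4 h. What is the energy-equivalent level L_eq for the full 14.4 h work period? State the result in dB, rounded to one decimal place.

L_eq = 10·log₁₀[(1/T)·Σ tᵢ·10^(Lᵢ/10)] with T = 14.4 h.
Σ tᵢ·10^(Lᵢ/10) = 1.7·10^(89/10) + 5.9·10^(70/10) + 2.8·10^(76/10) + 4·10^(96/10) = 1.745e+10.
L_eq = 10·log₁₀(1.745e+10/14.4) = 90.83 dB.

90.8 dB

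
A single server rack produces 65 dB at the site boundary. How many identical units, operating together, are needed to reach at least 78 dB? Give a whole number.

The shortfall is 78 − 65 = 13.0 dB, and N units add 10·log₁₀ N, so need 10·log₁₀ N ≥ 13.0.
N ≥ 10^(13.0/10) = 19.953, so N = 20.

20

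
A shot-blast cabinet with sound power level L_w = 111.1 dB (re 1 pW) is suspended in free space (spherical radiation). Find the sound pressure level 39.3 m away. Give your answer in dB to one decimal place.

68.2 dB

L_p = L_w − 10·log₁₀(4π·r²) with r = 39.3 m.
4π·r² = 1.941e+04 m², 10·log₁₀ of that is 42.880 dB.
L_p = 111.1 − 42.880 = 68.22 dB.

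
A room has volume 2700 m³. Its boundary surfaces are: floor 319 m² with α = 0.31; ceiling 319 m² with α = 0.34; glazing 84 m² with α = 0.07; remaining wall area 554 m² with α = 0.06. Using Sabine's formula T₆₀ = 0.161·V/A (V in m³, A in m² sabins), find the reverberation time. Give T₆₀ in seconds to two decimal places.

1.76 s

A = Σ Sᵢαᵢ = 319·0.31 + 319·0.34 + 84·0.07 + 554·0.06 = 246.47 m².
T₆₀ = 0.161·V/A = 0.161·2700/246.47 = 1.764 s.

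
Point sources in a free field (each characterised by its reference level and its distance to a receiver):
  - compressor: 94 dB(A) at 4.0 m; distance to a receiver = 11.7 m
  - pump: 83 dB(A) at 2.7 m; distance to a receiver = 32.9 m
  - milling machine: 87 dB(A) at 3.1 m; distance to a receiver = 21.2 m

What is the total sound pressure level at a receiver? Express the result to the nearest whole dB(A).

85 dB(A)

First find each source's level at the receiver (point-source: −20·log₁₀(r/r_ref)), then combine on an intensity basis.
compressor: 94 − 20·log₁₀(11.7/4.0) = 94 − 9.32 = 84.68 dB(A).
pump: 83 − 20·log₁₀(32.9/2.7) = 83 − 21.72 = 61.28 dB(A).
milling machine: 87 − 20·log₁₀(21.2/3.1) = 87 − 16.70 = 70.30 dB(A).
Σ 10^(L/10) = 3.057e+08 → L_total = 10·log₁₀(3.057e+08) = 84.85 dB(A).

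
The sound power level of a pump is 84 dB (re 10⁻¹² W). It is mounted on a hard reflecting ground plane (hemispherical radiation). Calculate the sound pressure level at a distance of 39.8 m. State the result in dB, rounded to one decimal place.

Free-field hemispherical radiation: L_p = L_w − 10·log₁₀(2π·r²), r = 39.8 m.
2π·r² = 9953 m², 10·log₁₀ of that is 39.979 dB.
L_p = 84 − 39.979 = 44.02 dB.

44.0 dB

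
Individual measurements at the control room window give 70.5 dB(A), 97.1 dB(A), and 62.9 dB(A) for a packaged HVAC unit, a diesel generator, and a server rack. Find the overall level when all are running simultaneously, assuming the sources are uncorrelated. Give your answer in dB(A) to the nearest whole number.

For uncorrelated sources the intensities add, so convert each level to linear form, sum, and take 10·log₁₀ of the total.
Σ 10^(L/10) = 10^(70.5/10) + 10^(97.1/10) + 10^(62.9/10) = 5.142e+09.
L_total = 10·log₁₀(5.142e+09) = 97.11 dB(A).

97 dB(A)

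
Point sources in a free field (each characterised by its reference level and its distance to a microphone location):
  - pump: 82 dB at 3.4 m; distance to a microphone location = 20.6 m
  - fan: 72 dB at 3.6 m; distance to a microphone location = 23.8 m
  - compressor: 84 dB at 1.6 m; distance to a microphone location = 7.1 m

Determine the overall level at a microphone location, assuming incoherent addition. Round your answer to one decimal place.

72.4 dB

Propagate each source to the receiver with L = L_ref − 20·log₁₀(r/r_ref), then add intensities.
pump: 82 − 20·log₁₀(20.6/3.4) = 82 − 15.65 = 66.35 dB.
fan: 72 − 20·log₁₀(23.8/3.6) = 72 − 16.41 = 55.59 dB.
compressor: 84 − 20·log₁₀(7.1/1.6) = 84 − 12.94 = 71.06 dB.
Σ 10^(L/10) = 1.744e+07 → L_total = 10·log₁₀(1.744e+07) = 72.41 dB.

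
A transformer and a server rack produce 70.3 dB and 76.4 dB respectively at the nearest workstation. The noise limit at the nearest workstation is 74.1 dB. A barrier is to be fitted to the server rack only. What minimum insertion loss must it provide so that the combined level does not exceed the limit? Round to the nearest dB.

Fixed contribution from the other source: Σ 10^(L/10) = 10^(70.3/10) = 1.072e+07 (70.30 dB).
To meet 74.1 dB overall, the treated server rack may contribute at most 10^(74.1/10) − 1.072e+07 = 1.499e+07, i.e. 71.76 dB.
So the server rack must be reduced from 76.4 to 71.76 dB: IL = 4.64 dB.

5 dB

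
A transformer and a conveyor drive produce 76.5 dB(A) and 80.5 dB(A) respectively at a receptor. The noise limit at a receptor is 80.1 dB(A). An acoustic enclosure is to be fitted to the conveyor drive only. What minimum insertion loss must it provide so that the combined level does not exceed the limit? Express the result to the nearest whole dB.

3 dB

The untreated sources together contribute 10^(76.5/10) = 4.467e+07, i.e. 76.50 dB(A).
To meet 80.1 dB(A) overall, the treated conveyor drive may contribute at most 10^(80.1/10) − 4.467e+07 = 5.766e+07, i.e. 77.61 dB(A).
Required insertion loss = 80.5 − 77.61 = 2.89 dB.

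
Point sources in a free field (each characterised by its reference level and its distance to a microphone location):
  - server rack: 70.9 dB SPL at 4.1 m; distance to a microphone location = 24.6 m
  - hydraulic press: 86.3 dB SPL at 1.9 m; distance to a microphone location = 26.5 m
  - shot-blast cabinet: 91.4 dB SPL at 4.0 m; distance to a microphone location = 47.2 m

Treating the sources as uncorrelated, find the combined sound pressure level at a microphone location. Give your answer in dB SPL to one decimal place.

Propagate each source to the receiver with L = L_ref − 20·log₁₀(r/r_ref), then add intensities.
server rack: 70.9 − 20·log₁₀(24.6/4.1) = 70.9 − 15.56 = 55.34 dB SPL.
hydraulic press: 86.3 − 20·log₁₀(26.5/1.9) = 86.3 − 22.89 = 63.41 dB SPL.
shot-blast cabinet: 91.4 − 20·log₁₀(47.2/4.0) = 91.4 − 21.44 = 69.96 dB SPL.
Σ 10^(L/10) = 1.245e+07 → L_total = 10·log₁₀(1.245e+07) = 70.95 dB SPL.

71.0 dB SPL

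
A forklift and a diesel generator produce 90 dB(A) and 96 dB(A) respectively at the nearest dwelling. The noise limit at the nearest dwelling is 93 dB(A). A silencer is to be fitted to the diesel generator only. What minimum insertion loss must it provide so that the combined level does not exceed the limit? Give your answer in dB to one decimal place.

The untreated sources together contribute 10^(90/10) = 1.000e+09, i.e. 90.00 dB(A).
To meet 93 dB(A) overall, the treated diesel generator may contribute at most 10^(93/10) − 1.000e+09 = 9.953e+08, i.e. 89.98 dB(A).
So the diesel generator must be reduced from 96 to 89.98 dB(A): IL = 6.02 dB.

6.0 dB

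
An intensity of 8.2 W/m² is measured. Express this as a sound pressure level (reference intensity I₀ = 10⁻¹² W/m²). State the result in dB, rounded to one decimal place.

129.1 dB

Dividing by I₀ shifts the exponent by 12: I/I₀ = 8.2×10^12.
L = 10·(0.9138 + 12) = 129.14 dB.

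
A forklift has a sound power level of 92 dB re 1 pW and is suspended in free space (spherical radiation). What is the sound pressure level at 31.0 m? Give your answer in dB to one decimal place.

51.2 dB

L_p = L_w − 10·log₁₀(4π·r²) with r = 31.0 m.
4π·r² = 1.208e+04 m², 10·log₁₀ of that is 40.819 dB.
L_p = 92 − 40.819 = 51.18 dB.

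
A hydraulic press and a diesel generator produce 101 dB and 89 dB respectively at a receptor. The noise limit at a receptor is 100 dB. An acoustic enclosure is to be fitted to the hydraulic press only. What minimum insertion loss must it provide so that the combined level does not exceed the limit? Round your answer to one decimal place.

Everything except the hydraulic press sums to 10^(89/10) = 7.943e+08 in linear terms, 89.00 dB.
The limit corresponds to 10^(100/10) = 1.000e+10; subtracting the fixed part leaves 9.206e+09 for the hydraulic press, i.e. 99.64 dB.
Required insertion loss = 101 − 99.64 = 1.36 dB.

1.4 dB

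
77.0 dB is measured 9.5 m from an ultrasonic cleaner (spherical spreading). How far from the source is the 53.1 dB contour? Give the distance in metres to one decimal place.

148.8 m

For a point source L₁ − L₂ = 20·log₁₀(r₂/r₁), so r₂ = r₁·10^((L₁−L₂)/20).
r₂ = 9.5·10^((77.0−53.1)/20) = 9.5·10^(23.9/20) = 148.84 m.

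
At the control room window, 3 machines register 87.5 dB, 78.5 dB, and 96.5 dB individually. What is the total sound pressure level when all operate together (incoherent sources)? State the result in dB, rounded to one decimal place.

97.1 dB

For uncorrelated sources the intensities add, so convert each level to linear form, sum, and take 10·log₁₀ of the total.
Σ 10^(L/10) = 10^(87.5/10) + 10^(78.5/10) + 10^(96.5/10) = 5.100e+09.
L_total = 10·log₁₀(5.100e+09) = 97.08 dB.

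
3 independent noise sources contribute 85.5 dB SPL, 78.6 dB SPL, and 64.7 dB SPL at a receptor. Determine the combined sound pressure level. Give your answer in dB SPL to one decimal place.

86.3 dB SPL

Incoherent sources combine by intensity addition: L_total = 10·log₁₀(Σ 10^(L_i/10)).
Σ 10^(L/10) = 10^(85.5/10) + 10^(78.6/10) + 10^(64.7/10) = 4.302e+08.
L_total = 10·log₁₀(4.302e+08) = 86.34 dB SPL.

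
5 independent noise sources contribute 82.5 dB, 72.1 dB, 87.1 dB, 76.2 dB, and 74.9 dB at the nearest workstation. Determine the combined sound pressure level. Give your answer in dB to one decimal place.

88.9 dB

For uncorrelated sources the intensities add, so convert each level to linear form, sum, and take 10·log₁₀ of the total.
Σ 10^(L/10) = 10^(82.5/10) + 10^(72.1/10) + 10^(87.1/10) + 10^(76.2/10) + 10^(74.9/10) = 7.795e+08.
L_total = 10·log₁₀(7.795e+08) = 88.92 dB.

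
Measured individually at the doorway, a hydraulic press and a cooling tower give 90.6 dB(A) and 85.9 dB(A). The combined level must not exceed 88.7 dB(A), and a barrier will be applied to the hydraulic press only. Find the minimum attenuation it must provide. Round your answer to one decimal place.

5.1 dB

Everything except the hydraulic press sums to 10^(85.9/10) = 3.890e+08 in linear terms, 85.90 dB(A).
The limit corresponds to 10^(88.7/10) = 7.413e+08; subtracting the fixed part leaves 3.523e+08 for the hydraulic press, i.e. 85.47 dB(A).
Required insertion loss = 90.6 − 85.47 = 5.13 dB.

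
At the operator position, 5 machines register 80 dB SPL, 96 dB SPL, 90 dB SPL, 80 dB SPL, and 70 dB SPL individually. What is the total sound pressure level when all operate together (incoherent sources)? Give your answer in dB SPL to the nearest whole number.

For uncorrelated sources the intensities add, so convert each level to linear form, sum, and take 10·log₁₀ of the total.
Σ 10^(L/10) = 10^(80/10) + 10^(96/10) + 10^(90/10) + 10^(80/10) + 10^(70/10) = 5.191e+09.
L_total = 10·log₁₀(5.191e+09) = 97.15 dB SPL.

97 dB SPL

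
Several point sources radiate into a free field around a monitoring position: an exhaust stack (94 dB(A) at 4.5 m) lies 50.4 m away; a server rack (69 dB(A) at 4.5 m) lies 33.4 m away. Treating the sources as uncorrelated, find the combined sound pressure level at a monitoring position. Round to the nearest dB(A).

Apply inverse-square spreading to bring every level to the receiver, then sum 10^(L/10).
exhaust stack: 94 − 20·log₁₀(50.4/4.5) = 94 − 20.98 = 73.02 dB(A).
server rack: 69 − 20·log₁₀(33.4/4.5) = 69 − 17.41 = 51.59 dB(A).
Σ 10^(L/10) = 2.017e+07 → L_total = 10·log₁₀(2.017e+07) = 73.05 dB(A).

73 dB(A)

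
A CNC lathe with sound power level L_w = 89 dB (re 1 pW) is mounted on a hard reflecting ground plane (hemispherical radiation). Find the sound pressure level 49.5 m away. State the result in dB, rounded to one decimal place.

L_p = L_w − 10·log₁₀(2π·r²) with r = 49.5 m.
2π·r² = 1.54e+04 m², 10·log₁₀ of that is 41.874 dB.
L_p = 89 − 41.874 = 47.13 dB.

47.1 dB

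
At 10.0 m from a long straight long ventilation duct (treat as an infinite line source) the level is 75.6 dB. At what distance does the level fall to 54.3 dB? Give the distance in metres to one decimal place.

1349.0 m

For a line source L₁ − L₂ = 10·log₁₀(r₂/r₁), so r₂ = r₁·10^((L₁−L₂)/10).
r₂ = 10.0·10^((75.6−54.3)/10) = 10.0·10^(21.3/10) = 1348.96 m.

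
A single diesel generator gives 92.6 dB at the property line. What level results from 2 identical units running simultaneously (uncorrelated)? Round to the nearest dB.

96 dB

N identical incoherent sources raise the level by 10·log₁₀ N.
L_total = 92.6 + 10·log₁₀(2) = 92.6 + 3.010 = 95.61 dB.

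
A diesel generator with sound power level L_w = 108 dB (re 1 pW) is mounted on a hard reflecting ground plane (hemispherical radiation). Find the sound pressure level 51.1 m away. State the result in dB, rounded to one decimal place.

65.8 dB

The power spreads over a hemisphere of area 2π·r², so L_p = L_w − 10·log₁₀(2π·r²).
2π·r² = 1.641e+04 m², 10·log₁₀ of that is 42.150 dB.
L_p = 108 − 42.150 = 65.85 dB.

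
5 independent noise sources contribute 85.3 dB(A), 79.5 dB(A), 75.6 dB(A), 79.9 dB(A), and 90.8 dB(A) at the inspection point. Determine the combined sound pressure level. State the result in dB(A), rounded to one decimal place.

Incoherent sources combine by intensity addition: L_total = 10·log₁₀(Σ 10^(L_i/10)).
Σ 10^(L/10) = 10^(85.3/10) + 10^(79.5/10) + 10^(75.6/10) + 10^(79.9/10) + 10^(90.8/10) = 1.764e+09.
L_total = 10·log₁₀(1.764e+09) = 92.47 dB(A).

92.5 dB(A)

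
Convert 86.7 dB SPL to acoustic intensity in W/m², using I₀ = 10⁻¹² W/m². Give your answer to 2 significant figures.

I = I₀·10^(L/10) = 10⁻¹² × 10^(86.7/10) = 10^(-3.330).

0.00047 W/m²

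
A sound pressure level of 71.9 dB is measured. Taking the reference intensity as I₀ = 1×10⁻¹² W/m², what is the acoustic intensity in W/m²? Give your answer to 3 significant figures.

I/I₀ = 10^(71.9/10) = 1.549e+07, so I = 1.549e+07 × 10⁻¹² W/m².

1.55e-05 W/m²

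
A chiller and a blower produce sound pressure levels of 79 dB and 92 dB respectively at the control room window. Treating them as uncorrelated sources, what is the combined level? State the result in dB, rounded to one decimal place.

92.2 dB

For uncorrelated sources the intensities add, so convert each level to linear form, sum, and take 10·log₁₀ of the total.
Σ 10^(L/10) = 10^(79/10) + 10^(92/10) = 1.664e+09.
L_total = 10·log₁₀(1.664e+09) = 92.21 dB.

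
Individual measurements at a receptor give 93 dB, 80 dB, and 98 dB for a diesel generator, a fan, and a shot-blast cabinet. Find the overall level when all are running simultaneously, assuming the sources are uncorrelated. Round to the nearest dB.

Incoherent sources combine by intensity addition: L_total = 10·log₁₀(Σ 10^(L_i/10)).
Σ 10^(L/10) = 10^(93/10) + 10^(80/10) + 10^(98/10) = 8.405e+09.
L_total = 10·log₁₀(8.405e+09) = 99.25 dB.

99 dB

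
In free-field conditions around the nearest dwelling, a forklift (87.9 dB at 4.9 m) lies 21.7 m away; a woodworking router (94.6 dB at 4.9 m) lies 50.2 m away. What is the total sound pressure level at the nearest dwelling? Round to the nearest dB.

78 dB

Propagate each source to the receiver with L = L_ref − 20·log₁₀(r/r_ref), then add intensities.
forklift: 87.9 − 20·log₁₀(21.7/4.9) = 87.9 − 12.93 = 74.97 dB.
woodworking router: 94.6 − 20·log₁₀(50.2/4.9) = 94.6 − 20.21 = 74.39 dB.
Σ 10^(L/10) = 5.892e+07 → L_total = 10·log₁₀(5.892e+07) = 77.70 dB.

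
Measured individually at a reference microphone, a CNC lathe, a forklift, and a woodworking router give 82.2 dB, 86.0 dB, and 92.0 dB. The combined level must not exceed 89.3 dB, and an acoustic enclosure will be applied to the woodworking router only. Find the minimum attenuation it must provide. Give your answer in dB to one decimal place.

7.4 dB

Everything except the woodworking router sums to 10^(82.2/10) + 10^(86.0/10) = 5.641e+08 in linear terms, 87.51 dB.
The limit corresponds to 10^(89.3/10) = 8.511e+08; subtracting the fixed part leaves 2.871e+08 for the woodworking router, i.e. 84.58 dB.
So the woodworking router must be reduced from 92.0 to 84.58 dB: IL = 7.42 dB.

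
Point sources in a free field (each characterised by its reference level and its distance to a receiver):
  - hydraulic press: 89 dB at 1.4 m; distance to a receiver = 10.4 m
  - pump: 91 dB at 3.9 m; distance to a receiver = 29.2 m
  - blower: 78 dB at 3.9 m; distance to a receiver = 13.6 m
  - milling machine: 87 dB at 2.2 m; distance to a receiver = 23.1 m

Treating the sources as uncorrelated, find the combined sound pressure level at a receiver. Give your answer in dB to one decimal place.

76.7 dB

First find each source's level at the receiver (point-source: −20·log₁₀(r/r_ref)), then combine on an intensity basis.
hydraulic press: 89 − 20·log₁₀(10.4/1.4) = 89 − 17.42 = 71.58 dB.
pump: 91 − 20·log₁₀(29.2/3.9) = 91 − 17.49 = 73.51 dB.
blower: 78 − 20·log₁₀(13.6/3.9) = 78 − 10.85 = 67.15 dB.
milling machine: 87 − 20·log₁₀(23.1/2.2) = 87 − 20.42 = 66.58 dB.
Σ 10^(L/10) = 4.659e+07 → L_total = 10·log₁₀(4.659e+07) = 76.68 dB.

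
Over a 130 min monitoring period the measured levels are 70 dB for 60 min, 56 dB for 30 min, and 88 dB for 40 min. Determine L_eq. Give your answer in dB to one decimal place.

Weight each interval's intensity by its duration and average over T = 130 min:
Σ tᵢ·10^(Lᵢ/10) = 60·10^(70/10) + 30·10^(56/10) + 40·10^(88/10) = 2.585e+10.
L_eq = 10·log₁₀(2.585e+10/130) = 82.99 dB.

83.0 dB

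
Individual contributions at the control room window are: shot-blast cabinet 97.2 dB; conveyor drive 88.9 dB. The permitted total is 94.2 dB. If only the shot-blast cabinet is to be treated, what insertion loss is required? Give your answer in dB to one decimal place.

4.5 dB

The untreated sources together contribute 10^(88.9/10) = 7.762e+08, i.e. 88.90 dB.
To meet 94.2 dB overall, the treated shot-blast cabinet may contribute at most 10^(94.2/10) − 7.762e+08 = 1.854e+09, i.e. 92.68 dB.
Required insertion loss = 97.2 − 92.68 = 4.52 dB.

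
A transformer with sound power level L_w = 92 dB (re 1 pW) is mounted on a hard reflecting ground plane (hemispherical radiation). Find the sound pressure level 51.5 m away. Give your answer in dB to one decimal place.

49.8 dB

L_p = L_w − 10·log₁₀(2π·r²) with r = 51.5 m.
2π·r² = 1.666e+04 m², 10·log₁₀ of that is 42.218 dB.
L_p = 92 − 42.218 = 49.78 dB.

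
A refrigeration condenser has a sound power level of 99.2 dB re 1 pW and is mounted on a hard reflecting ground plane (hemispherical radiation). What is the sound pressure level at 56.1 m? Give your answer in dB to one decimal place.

56.2 dB

Free-field hemispherical radiation: L_p = L_w − 10·log₁₀(2π·r²), r = 56.1 m.
2π·r² = 1.977e+04 m², 10·log₁₀ of that is 42.961 dB.
L_p = 99.2 − 42.961 = 56.24 dB.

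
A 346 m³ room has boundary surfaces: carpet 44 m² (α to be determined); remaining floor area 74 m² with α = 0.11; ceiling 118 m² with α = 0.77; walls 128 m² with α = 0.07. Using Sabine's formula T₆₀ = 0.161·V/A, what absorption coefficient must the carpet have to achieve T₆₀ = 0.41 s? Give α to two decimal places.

Required total absorption A = 0.161·346/0.41 = 135.87 m².
Absorption from the other surfaces = 74·0.11 + 118·0.77 + 128·0.07 = 107.96 m², so the carpet must supply 27.91 m² over 44 m².
α = 27.91/44 = 0.634.

0.63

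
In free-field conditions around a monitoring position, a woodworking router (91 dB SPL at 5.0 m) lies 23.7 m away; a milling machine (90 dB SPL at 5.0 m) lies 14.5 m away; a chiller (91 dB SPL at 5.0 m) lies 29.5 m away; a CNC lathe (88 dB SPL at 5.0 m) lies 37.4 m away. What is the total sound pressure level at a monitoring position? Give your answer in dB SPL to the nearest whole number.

Apply inverse-square spreading to bring every level to the receiver, then sum 10^(L/10).
woodworking router: 91 − 20·log₁₀(23.7/5.0) = 91 − 13.52 = 77.48 dB SPL.
milling machine: 90 − 20·log₁₀(14.5/5.0) = 90 − 9.25 = 80.75 dB SPL.
chiller: 91 − 20·log₁₀(29.5/5.0) = 91 − 15.42 = 75.58 dB SPL.
CNC lathe: 88 − 20·log₁₀(37.4/5.0) = 88 − 17.48 = 70.52 dB SPL.
Σ 10^(L/10) = 2.224e+08 → L_total = 10·log₁₀(2.224e+08) = 83.47 dB SPL.

83 dB SPL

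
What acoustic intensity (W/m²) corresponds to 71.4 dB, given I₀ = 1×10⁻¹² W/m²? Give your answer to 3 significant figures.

1.38e-05 W/m²

I = I₀·10^(L/10) = 10⁻¹² × 10^(71.4/10) = 10^(-4.860).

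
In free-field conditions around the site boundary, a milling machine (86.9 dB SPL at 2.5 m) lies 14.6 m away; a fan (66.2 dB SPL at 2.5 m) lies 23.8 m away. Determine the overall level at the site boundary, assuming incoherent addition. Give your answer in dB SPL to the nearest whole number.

72 dB SPL

Apply inverse-square spreading to bring every level to the receiver, then sum 10^(L/10).
milling machine: 86.9 − 20·log₁₀(14.6/2.5) = 86.9 − 15.33 = 71.57 dB SPL.
fan: 66.2 − 20·log₁₀(23.8/2.5) = 66.2 − 19.57 = 46.63 dB SPL.
Σ 10^(L/10) = 1.441e+07 → L_total = 10·log₁₀(1.441e+07) = 71.59 dB SPL.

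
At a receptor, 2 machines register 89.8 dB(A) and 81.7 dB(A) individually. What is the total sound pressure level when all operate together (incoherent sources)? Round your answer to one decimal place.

Incoherent sources combine by intensity addition: L_total = 10·log₁₀(Σ 10^(L_i/10)).
Σ 10^(L/10) = 10^(89.8/10) + 10^(81.7/10) = 1.103e+09.
L_total = 10·log₁₀(1.103e+09) = 90.43 dB(A).

90.4 dB(A)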